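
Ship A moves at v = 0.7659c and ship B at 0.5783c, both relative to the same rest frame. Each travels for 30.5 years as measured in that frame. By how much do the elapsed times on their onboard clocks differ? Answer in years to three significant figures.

A: γ = 1/√(1 − 0.7659²) = 1/√0.4134 = 1.555; τ_A = 30.5/1.555 = 19.61 years.
B: γ = 1/√(1 − 0.5783²) = 1/√0.6656 = 1.226; τ_B = 30.5/1.226 = 24.88 years.

|τ_A − τ_B| = 5.27 years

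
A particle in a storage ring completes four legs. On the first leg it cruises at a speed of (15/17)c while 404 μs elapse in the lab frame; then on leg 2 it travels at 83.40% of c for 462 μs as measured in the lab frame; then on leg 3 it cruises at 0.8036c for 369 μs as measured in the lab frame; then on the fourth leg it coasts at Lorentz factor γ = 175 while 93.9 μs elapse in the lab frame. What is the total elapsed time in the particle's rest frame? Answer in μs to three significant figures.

τ = 665 μs

Leg 1: γ = 1/√(1 − (15/17)²) = 17/8 = 2.125; τ_1 = 404/2.125 = 190.1 μs.
Leg 2: β = 0.8340; γ = 1/√(1 − 0.8340²) = 1/√0.3044 = 1.812; τ_2 = 462/1.812 = 254.9 μs.
Leg 3: γ = 1/√(1 − 0.8036²) = 1/√0.3542 = 1.680; τ_3 = 369/1.680 = 219.6 μs.
Leg 4: γ = 175; τ_4 = 93.9/175.0 = 0.5366 μs.
Total: 190.1 + 254.9 + 219.6 + 0.5366 μs.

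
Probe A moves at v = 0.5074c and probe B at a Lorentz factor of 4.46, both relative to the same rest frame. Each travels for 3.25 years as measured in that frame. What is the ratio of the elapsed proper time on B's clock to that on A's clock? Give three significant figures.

τ_B/τ_A = 0.260

A: γ = 1/√(1 − 0.5074²) = 1/√0.7425 = 1.160. B: γ = 4.46.
τ_A/τ_B = γ_B/γ_A = 4.460/1.160 = 3.843, so τ_B/τ_A = 0.2602.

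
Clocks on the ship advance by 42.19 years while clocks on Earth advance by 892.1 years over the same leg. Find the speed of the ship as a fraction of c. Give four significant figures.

v = 0.9989c

The proper time is measured on the ship (both events occur at the ship's location); Δt is measured on Earth. γ = Δt/τ = 892.1/42.19 = 21.14.
β = √(1 − 1/γ²) = √(1 − 0.002237) = √0.9978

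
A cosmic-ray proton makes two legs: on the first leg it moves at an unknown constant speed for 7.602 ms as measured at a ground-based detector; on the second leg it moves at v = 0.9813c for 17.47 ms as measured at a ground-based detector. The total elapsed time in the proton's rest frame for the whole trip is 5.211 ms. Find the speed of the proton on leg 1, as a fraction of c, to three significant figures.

Leg 1: speed unknown; τ_1 = 7.602/γ_1.
Leg 2: γ = 1/√(1 − 0.9813²) = 1/√0.03705 = 5.195; τ_2 = 17.47/5.195 = 3.363 ms.
Total proper time: τ_1 + 3.363 = 5.211, so τ_1 = 5.211 − 3.363 = 1.848 ms.
γ_1 = 7.602/1.848 = 4.113; β = √(1 − 1/γ²) = √0.9409.

β = 0.970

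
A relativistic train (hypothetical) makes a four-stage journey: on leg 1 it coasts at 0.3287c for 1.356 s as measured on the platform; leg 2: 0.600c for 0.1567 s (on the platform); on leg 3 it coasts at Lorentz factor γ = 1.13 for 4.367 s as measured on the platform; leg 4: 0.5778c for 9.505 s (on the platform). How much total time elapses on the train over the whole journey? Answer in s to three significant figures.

Leg 1: γ = 1/√(1 − 0.3287²) = 1/√0.8920 = 1.059; τ_1 = 1.356/1.059 = 1.281 s.
Leg 2: γ = 1/√(1 − 0.600²) = 5/4 = 1.250; τ_2 = 0.1567/1.250 = 0.1254 s.
Leg 3: γ = 1.13; τ_3 = 4.367/1.130 = 3.865 s.
Leg 4: γ = 1/√(1 − 0.5778²) = 1/√0.6661 = 1.225; τ_4 = 9.505/1.225 = 7.758 s.
Total: 1.281 + 0.1254 + 3.865 + 7.758 s.

τ = 13.0 s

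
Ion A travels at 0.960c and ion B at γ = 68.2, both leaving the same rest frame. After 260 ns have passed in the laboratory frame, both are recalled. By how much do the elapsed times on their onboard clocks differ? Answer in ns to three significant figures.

A: γ = 1/√(1 − 0.960²) = 25/7 ≈ 3.571; τ_A = 260/3.571 = 72.80 ns.
B: γ = 68.2; τ_B = 260/68.20 = 3.812 ns.

|τ_A − τ_B| = 69.0 ns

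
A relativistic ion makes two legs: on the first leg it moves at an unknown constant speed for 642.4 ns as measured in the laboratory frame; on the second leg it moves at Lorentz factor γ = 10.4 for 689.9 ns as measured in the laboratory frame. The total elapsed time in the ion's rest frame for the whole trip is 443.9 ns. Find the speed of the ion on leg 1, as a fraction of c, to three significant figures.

Leg 1: speed unknown; τ_1 = 642.4/γ_1.
Leg 2: γ = 10.4; τ_2 = 689.9/10.40 = 66.34 ns.
Total proper time: τ_1 + 66.34 = 443.9, so τ_1 = 443.9 − 66.34 = 377.6 ns.
γ_1 = 642.4/377.6 = 1.701; β = √(1 − 1/γ²) = √0.6546.

β = 0.809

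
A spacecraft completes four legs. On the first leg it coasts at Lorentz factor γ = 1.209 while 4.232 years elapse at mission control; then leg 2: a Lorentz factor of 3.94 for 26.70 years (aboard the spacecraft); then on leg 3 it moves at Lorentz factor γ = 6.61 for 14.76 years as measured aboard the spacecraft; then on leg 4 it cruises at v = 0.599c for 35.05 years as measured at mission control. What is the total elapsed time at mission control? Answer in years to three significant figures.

Δt = 242 years

Leg 1: 4.232 years is already measured at mission control.
Leg 2: γ = 3.94; Δt_2 = 3.940 × 26.70 = 105.2 years.
Leg 3: γ = 6.61; Δt_3 = 6.610 × 14.76 = 97.56 years.
Leg 4: 35.05 years is already measured at mission control.
Total: 4.232 + 105.2 + 97.56 + 35.05 years.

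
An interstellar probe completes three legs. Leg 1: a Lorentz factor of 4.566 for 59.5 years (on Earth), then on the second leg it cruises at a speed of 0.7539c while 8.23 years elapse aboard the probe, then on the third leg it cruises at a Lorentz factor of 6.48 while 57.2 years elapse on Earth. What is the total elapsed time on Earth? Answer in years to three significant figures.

Δt = 129 years

Leg 1: 59.5 years is already measured on Earth.
Leg 2: γ = 1/√(1 − 0.7539²) = 1/√0.4316 = 1.522; Δt_2 = 1.522 × 8.23 = 12.53 years.
Leg 3: 57.2 years is already measured on Earth.
Total: 59.50 + 12.53 + 57.20 years.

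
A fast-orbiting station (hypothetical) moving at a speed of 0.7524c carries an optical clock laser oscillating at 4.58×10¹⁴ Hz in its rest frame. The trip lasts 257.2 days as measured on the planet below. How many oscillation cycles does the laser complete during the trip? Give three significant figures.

γ = 1/√(1 − 0.7524²) = 1/√0.4339 = 1.518
The oscillator's own cycle count is N = f × τ where τ is the proper time aboard the station. τ = Δt/γ = 257.2/1.518 = 169.4 days = 1.464×10⁷ s.
N = 4.58×10¹⁴ × 1.464×10⁷ = 6.704×10²¹.

N = 6.70×10²¹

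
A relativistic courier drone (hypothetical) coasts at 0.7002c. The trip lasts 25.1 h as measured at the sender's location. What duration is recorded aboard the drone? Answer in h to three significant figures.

γ = 1/√(1 − 0.7002²) = 1/√0.5097 = 1.401
The interval measured at the sender's location is the dilated one; the clock aboard the drone measures the proper time τ = Δt/γ = 25.1/1.401 h.

τ = 17.9 h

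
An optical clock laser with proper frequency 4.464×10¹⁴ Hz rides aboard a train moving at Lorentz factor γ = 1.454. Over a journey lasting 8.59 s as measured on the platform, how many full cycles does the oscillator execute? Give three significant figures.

N = 2.64×10¹⁵

γ = 1.454
The oscillator's own cycle count is N = f × τ where τ is the proper time on the train. τ = Δt/γ = 8.59/1.454 = 5.908 s = 5.908×10⁰ s.
N = 4.464×10¹⁴ × 5.908×10⁰ = 2.637×10¹⁵.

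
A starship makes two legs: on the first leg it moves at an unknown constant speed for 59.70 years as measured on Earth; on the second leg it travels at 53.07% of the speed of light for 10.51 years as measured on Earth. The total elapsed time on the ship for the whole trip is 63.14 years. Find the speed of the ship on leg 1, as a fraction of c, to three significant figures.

Leg 1: speed unknown; τ_1 = 59.70/γ_1.
Leg 2: β = 0.5307; γ = 1/√(1 − 0.5307²) = 1/√0.7184 = 1.180; τ_2 = 10.51/1.180 = 8.908 years.
Total proper time: τ_1 + 8.908 = 63.14, so τ_1 = 63.14 − 8.908 = 54.23 years.
γ_1 = 59.70/54.23 = 1.101; β = √(1 − 1/γ²) = √0.1748.

β = 0.418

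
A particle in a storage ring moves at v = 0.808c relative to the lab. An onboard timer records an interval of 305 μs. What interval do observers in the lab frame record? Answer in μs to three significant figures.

γ = 1/√(1 − 0.808²) = 1/√0.3471 = 1.697
The interval measured in the particle's rest frame is the proper time (both events occur at the same place in that frame); the lab-frame interval is Δt = γτ = 1.697 × 305 μs.

Δt = 518 μs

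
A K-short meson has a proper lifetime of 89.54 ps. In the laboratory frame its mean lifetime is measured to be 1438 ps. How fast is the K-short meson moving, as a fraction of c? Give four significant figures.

β = 0.9981

γ = Δt/τ₀ = 1438/89.54 = 16.06
β = √(1 − 1/γ²) = √(1 − 0.003877) = √0.9961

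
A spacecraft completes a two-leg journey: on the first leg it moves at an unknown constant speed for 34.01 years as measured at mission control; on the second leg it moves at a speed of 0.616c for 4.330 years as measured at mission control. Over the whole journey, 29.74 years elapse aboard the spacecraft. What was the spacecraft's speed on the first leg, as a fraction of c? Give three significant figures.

β = 0.633

Leg 1: speed unknown; τ_1 = 34.01/γ_1.
Leg 2: γ = 1/√(1 − 0.616²) = 1/√0.6205 = 1.269; τ_2 = 4.330/1.269 = 3.411 years.
Total proper time: τ_1 + 3.411 = 29.74, so τ_1 = 29.74 − 3.411 = 26.33 years.
γ_1 = 34.01/26.33 = 1.292; β = √(1 − 1/γ²) = √0.4007.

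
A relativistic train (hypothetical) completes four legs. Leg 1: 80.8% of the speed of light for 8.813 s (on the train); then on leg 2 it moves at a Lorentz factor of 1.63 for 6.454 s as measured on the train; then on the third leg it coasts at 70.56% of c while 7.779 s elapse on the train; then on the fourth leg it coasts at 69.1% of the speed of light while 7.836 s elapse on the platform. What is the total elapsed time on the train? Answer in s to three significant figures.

τ = 28.7 s

Leg 1: 8.813 s is already measured on the train.
Leg 2: 6.454 s is already measured on the train.
Leg 3: 7.779 s is already measured on the train.
Leg 4: β = 0.691; γ = 1/√(1 − 0.691²) = 1/√0.5225 = 1.383; τ_4 = 7.836/1.383 = 5.664 s.
Total: 8.813 + 6.454 + 7.779 + 5.664 s.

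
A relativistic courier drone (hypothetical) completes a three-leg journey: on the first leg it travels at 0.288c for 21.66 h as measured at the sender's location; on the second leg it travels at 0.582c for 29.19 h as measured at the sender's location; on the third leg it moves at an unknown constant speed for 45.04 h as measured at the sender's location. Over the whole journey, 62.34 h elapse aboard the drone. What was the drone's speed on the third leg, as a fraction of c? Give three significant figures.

Leg 1: γ = 1/√(1 − 0.288²) = 1/√0.9171 = 1.044; τ_1 = 21.66/1.044 = 20.74 h.
Leg 2: γ = 1/√(1 − 0.582²) = 1/√0.6613 = 1.230; τ_2 = 29.19/1.230 = 23.74 h.
Leg 3: speed unknown; τ_3 = 45.04/γ_3.
Total proper time: 20.74 + 23.74 + τ_3 = 62.34, so τ_3 = 62.34 − 44.48 = 17.86 h.
γ_3 = 45.04/17.86 = 2.522; β = √(1 − 1/γ²) = √0.8427.

β = 0.918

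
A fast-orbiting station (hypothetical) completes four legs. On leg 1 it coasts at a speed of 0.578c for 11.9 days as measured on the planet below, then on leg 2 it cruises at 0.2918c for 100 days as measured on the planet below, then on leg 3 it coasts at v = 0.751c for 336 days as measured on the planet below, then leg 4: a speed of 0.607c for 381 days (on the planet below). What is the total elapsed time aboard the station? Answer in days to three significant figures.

Leg 1: γ = 1/√(1 − 0.578²) = 1/√0.6659 = 1.225; τ_1 = 11.9/1.225 = 9.711 days.
Leg 2: γ = 1/√(1 − 0.2918²) = 1/√0.9149 = 1.046; τ_2 = 100/1.046 = 95.65 days.
Leg 3: γ = 1/√(1 − 0.751²) = 1/√0.4360 = 1.514; τ_3 = 336/1.514 = 221.9 days.
Leg 4: γ = 1/√(1 − 0.607²) = 1/√0.6316 = 1.258; τ_4 = 381/1.258 = 302.8 days.
Total: 9.711 + 95.65 + 221.9 + 302.8 days.

τ = 630 days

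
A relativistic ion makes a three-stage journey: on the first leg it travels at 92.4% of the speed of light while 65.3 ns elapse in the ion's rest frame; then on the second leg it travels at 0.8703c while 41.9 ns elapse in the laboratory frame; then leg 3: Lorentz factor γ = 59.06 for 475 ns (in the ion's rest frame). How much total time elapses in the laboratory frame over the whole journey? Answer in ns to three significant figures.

Leg 1: β = 0.924; γ = 1/√(1 − 0.924²) = 1/√0.1462 = 2.615; Δt_1 = 2.615 × 65.3 = 170.8 ns.
Leg 2: 41.9 ns is already measured in the laboratory frame.
Leg 3: γ = 59.06; Δt_3 = 59.06 × 475 = 2.805×10⁴ ns.
Total: 170.8 + 41.90 + 2.805×10⁴ ns.

Δt = 2.83×10⁴ ns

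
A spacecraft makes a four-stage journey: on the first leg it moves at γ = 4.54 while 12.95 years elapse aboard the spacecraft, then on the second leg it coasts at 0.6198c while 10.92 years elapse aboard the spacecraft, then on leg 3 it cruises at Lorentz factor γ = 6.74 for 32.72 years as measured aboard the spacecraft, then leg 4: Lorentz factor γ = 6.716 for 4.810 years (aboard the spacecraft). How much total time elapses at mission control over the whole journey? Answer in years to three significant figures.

Leg 1: γ = 4.54; Δt_1 = 4.540 × 12.95 = 58.79 years.
Leg 2: γ = 1/√(1 − 0.6198²) = 1/√0.6158 = 1.274; Δt_2 = 1.274 × 10.92 = 13.92 years.
Leg 3: γ = 6.74; Δt_3 = 6.740 × 32.72 = 220.5 years.
Leg 4: γ = 6.716; Δt_4 = 6.716 × 4.810 = 32.30 years.
Total: 58.79 + 13.92 + 220.5 + 32.30 years.

Δt = 326 years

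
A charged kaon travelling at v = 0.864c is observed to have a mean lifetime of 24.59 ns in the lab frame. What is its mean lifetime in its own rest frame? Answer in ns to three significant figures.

γ = 1/√(1 − 0.864²) = 1/√0.2535 = 1.986
The lab-frame lifetime is the dilated interval; the proper lifetime is τ₀ = Δt/γ = 24.59/1.986 ns.

τ₀ = 12.4 ns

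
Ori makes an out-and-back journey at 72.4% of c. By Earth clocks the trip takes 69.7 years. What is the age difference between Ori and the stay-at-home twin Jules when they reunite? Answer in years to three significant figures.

β = 0.724; γ = 1/√(1 − 0.724²) = 1/√0.4758 = 1.450
Ori's elapsed proper time: τ = 69.7/1.450 = 48.08 years.
Age gap = Δt − τ = 69.7 − 48.08 years.

Δt − τ = 21.6 years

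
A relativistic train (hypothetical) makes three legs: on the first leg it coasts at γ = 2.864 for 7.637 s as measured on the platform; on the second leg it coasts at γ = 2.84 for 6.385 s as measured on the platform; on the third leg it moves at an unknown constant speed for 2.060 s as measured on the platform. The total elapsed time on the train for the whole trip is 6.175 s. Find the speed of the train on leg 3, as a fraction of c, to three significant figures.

β = 0.791

Leg 1: γ = 2.864; τ_1 = 7.637/2.864 = 2.667 s.
Leg 2: γ = 2.84; τ_2 = 6.385/2.840 = 2.248 s.
Leg 3: speed unknown; τ_3 = 2.060/γ_3.
Total proper time: 2.667 + 2.248 + τ_3 = 6.175, so τ_3 = 6.175 − 4.915 = 1.260 s.
γ_3 = 2.060/1.260 = 1.635; β = √(1 − 1/γ²) = √0.6258.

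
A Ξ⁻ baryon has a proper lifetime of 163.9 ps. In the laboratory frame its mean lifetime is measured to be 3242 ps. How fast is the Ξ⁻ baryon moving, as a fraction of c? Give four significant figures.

γ = Δt/τ₀ = 3242/163.9 = 19.78
β = √(1 − 1/γ²) = √(1 − 0.002556) = √0.9974

β = 0.9987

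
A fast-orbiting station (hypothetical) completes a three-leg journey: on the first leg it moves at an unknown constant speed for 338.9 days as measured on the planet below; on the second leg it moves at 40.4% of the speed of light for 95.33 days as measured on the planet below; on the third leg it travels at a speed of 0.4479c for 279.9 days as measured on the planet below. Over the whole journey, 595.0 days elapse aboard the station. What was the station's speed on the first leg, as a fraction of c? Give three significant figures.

β = 0.650

Leg 1: speed unknown; τ_1 = 338.9/γ_1.
Leg 2: β = 0.404; γ = 1/√(1 − 0.404²) = 1/√0.8368 = 1.093; τ_2 = 95.33/1.093 = 87.20 days.
Leg 3: γ = 1/√(1 − 0.4479²) = 1/√0.7994 = 1.118; τ_3 = 279.9/1.118 = 250.3 days.
Total proper time: τ_1 + 87.20 + 250.3 = 595.0, so τ_1 = 595.0 − 337.5 = 257.5 days.
γ_1 = 338.9/257.5 = 1.316; β = √(1 − 1/γ²) = √0.4225.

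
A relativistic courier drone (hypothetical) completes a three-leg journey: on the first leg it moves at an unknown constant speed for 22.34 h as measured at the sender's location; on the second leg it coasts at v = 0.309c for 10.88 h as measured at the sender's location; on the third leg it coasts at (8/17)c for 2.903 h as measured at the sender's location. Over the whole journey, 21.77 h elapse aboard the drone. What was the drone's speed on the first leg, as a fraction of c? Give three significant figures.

Leg 1: speed unknown; τ_1 = 22.34/γ_1.
Leg 2: γ = 1/√(1 − 0.309²) = 1/√0.9045 = 1.051; τ_2 = 10.88/1.051 = 10.35 h.
Leg 3: γ = 1/√(1 − (8/17)²) = 17/15 ≈ 1.133; τ_3 = 2.903/1.133 = 2.561 h.
Total proper time: τ_1 + 10.35 + 2.561 = 21.77, so τ_1 = 21.77 − 12.91 = 8.861 h.
γ_1 = 22.34/8.861 = 2.521; β = √(1 − 1/γ²) = √0.8427.

β = 0.918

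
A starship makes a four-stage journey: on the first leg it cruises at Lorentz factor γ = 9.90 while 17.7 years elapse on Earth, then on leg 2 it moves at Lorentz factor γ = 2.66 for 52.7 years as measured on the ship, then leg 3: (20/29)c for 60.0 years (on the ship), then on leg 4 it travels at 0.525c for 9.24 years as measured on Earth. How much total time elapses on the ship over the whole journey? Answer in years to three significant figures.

τ = 122 years

Leg 1: γ = 9.90; τ_1 = 17.7/9.900 = 1.788 years.
Leg 2: 52.7 years is already measured on the ship.
Leg 3: 60.0 years is already measured on the ship.
Leg 4: γ = 1/√(1 − 0.525²) = 1/√0.7244 = 1.175; τ_4 = 9.24/1.175 = 7.864 years.
Total: 1.788 + 52.70 + 60.00 + 7.864 years.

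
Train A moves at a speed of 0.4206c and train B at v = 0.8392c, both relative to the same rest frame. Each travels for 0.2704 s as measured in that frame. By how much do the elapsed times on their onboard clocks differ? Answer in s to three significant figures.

A: γ = 1/√(1 − 0.4206²) = 1/√0.8231 = 1.102; τ_A = 0.2704/1.102 = 0.2453 s.
B: γ = 1/√(1 − 0.8392²) = 1/√0.2957 = 1.839; τ_B = 0.2704/1.839 = 0.1470 s.

|τ_A − τ_B| = 0.0983 s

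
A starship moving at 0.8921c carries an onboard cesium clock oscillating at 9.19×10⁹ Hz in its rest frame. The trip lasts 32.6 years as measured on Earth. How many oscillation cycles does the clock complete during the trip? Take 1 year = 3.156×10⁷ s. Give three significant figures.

γ = 1/√(1 − 0.8921²) = 1/√0.2042 = 2.213
The oscillator's own cycle count is N = f × τ where τ is the proper time on the ship. τ = Δt/γ = 32.6/2.213 = 14.73 years = 4.649×10⁸ s.
N = 9.19×10⁹ × 4.649×10⁸ = 4.272×10¹⁸.

N = 4.27×10¹⁸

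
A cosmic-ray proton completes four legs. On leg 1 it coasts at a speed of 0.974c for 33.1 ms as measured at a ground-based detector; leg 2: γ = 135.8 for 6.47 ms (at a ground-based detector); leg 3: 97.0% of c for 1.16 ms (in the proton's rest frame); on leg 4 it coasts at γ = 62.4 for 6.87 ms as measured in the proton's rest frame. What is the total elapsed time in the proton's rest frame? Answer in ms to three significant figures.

τ = 15.6 ms

Leg 1: γ = 1/√(1 − 0.974²) = 1/√0.05132 = 4.414; τ_1 = 33.1/4.414 = 7.499 ms.
Leg 2: γ = 135.8; τ_2 = 6.47/135.8 = 0.04764 ms.
Leg 3: 1.16 ms is already measured in the proton's rest frame.
Leg 4: 6.87 ms is already measured in the proton's rest frame.
Total: 7.499 + 0.04764 + 1.160 + 6.870 ms.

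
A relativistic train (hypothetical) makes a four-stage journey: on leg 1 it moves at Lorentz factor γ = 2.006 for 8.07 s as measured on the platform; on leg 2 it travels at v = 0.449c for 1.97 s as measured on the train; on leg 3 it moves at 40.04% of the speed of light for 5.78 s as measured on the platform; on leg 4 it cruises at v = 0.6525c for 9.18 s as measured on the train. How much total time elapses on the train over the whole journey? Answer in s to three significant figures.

Leg 1: γ = 2.006; τ_1 = 8.07/2.006 = 4.023 s.
Leg 2: 1.97 s is already measured on the train.
Leg 3: β = 0.4004; γ = 1/√(1 − 0.4004²) = 1/√0.8397 = 1.091; τ_3 = 5.78/1.091 = 5.296 s.
Leg 4: 9.18 s is already measured on the train.
Total: 4.023 + 1.970 + 5.296 + 9.180 s.

τ = 20.5 s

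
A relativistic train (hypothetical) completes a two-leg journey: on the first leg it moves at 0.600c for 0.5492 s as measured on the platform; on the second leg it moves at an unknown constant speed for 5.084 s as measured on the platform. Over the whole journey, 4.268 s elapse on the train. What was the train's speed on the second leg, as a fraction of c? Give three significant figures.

Leg 1: γ = 1/√(1 − 0.600²) = 5/4 = 1.250; τ_1 = 0.5492/1.250 = 0.4394 s.
Leg 2: speed unknown; τ_2 = 5.084/γ_2.
Total proper time: 0.4394 + τ_2 = 4.268, so τ_2 = 4.268 − 0.4394 = 3.829 s.
γ_2 = 5.084/3.829 = 1.328; β = √(1 − 1/γ²) = √0.4329.

β = 0.658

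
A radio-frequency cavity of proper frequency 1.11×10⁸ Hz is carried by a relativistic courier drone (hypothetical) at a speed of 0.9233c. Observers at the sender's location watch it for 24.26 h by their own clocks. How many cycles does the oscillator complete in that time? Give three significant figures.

γ = 1/√(1 − 0.9233²) = 1/√0.1475 = 2.604
During 24.26 h of lab time, the oscillator's proper time advances by τ = Δt/γ = 24.26/2.604 = 9.318 h = 3.354×10⁴ s.
N = f × τ = 1.11×10⁸ × 3.354×10⁴ = 3.723×10¹².

N = 3.72×10¹²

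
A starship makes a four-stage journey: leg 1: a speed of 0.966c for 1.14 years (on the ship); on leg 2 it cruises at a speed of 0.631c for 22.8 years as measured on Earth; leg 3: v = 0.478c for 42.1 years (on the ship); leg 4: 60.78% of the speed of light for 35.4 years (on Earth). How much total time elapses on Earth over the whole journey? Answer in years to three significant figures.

Leg 1: γ = 1/√(1 − 0.966²) = 1/√0.06684 = 3.868; Δt_1 = 3.868 × 1.14 = 4.409 years.
Leg 2: 22.8 years is already measured on Earth.
Leg 3: γ = 1/√(1 − 0.478²) = 1/√0.7715 = 1.138; Δt_3 = 1.138 × 42.1 = 47.93 years.
Leg 4: 35.4 years is already measured on Earth.
Total: 4.409 + 22.80 + 47.93 + 35.40 years.

Δt = 111 years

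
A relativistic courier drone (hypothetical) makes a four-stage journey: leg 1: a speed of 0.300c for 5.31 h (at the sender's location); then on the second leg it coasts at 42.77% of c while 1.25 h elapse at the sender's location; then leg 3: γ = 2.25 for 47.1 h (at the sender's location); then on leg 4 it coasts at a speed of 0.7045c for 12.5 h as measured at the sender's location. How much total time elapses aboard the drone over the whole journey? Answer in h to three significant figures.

τ = 36.0 h

Leg 1: γ = 1/√(1 − 0.300²) = 1/√0.9100 = 1.048; τ_1 = 5.31/1.048 = 5.065 h.
Leg 2: β = 0.4277; γ = 1/√(1 − 0.4277²) = 1/√0.8171 = 1.106; τ_2 = 1.25/1.106 = 1.130 h.
Leg 3: γ = 2.25; τ_3 = 47.1/2.250 = 20.93 h.
Leg 4: γ = 1/√(1 − 0.7045²) = 1/√0.5037 = 1.409; τ_4 = 12.5/1.409 = 8.871 h.
Total: 5.065 + 1.130 + 20.93 + 8.871 h.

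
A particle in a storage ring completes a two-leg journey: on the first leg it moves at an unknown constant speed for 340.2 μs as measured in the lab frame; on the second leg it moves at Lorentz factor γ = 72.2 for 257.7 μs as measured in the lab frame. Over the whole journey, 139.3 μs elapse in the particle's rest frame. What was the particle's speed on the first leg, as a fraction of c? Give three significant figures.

Leg 1: speed unknown; τ_1 = 340.2/γ_1.
Leg 2: γ = 72.2; τ_2 = 257.7/72.20 = 3.569 μs.
Total proper time: τ_1 + 3.569 = 139.3, so τ_1 = 139.3 − 3.569 = 135.7 μs.
γ_1 = 340.2/135.7 = 2.506; β = √(1 − 1/γ²) = √0.8408.

β = 0.917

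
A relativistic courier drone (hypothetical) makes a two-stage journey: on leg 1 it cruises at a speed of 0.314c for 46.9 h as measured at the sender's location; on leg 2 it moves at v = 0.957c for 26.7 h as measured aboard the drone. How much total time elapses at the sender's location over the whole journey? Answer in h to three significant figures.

Leg 1: 46.9 h is already measured at the sender's location.
Leg 2: γ = 1/√(1 − 0.957²) = 1/√0.08415 = 3.447; Δt_2 = 3.447 × 26.7 = 92.04 h.
Total: 46.90 + 92.04 h.

Δt = 139 h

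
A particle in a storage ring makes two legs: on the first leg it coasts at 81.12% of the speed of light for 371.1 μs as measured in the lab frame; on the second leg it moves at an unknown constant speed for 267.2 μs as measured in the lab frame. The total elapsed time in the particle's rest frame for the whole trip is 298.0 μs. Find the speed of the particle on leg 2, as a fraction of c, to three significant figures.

Leg 1: β = 0.8112; γ = 1/√(1 − 0.8112²) = 1/√0.3420 = 1.710; τ_1 = 371.1/1.710 = 217.0 μs.
Leg 2: speed unknown; τ_2 = 267.2/γ_2.
Total proper time: 217.0 + τ_2 = 298.0, so τ_2 = 298.0 − 217.0 = 80.99 μs.
γ_2 = 267.2/80.99 = 3.299; β = √(1 − 1/γ²) = √0.9081.

β = 0.953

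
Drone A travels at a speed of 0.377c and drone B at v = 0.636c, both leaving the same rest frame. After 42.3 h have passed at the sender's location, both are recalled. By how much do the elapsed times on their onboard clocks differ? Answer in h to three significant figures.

|τ_A − τ_B| = 6.54 h

A: γ = 1/√(1 − 0.377²) = 1/√0.8579 = 1.080; τ_A = 42.3/1.080 = 39.18 h.
B: γ = 1/√(1 − 0.636²) = 1/√0.5955 = 1.296; τ_B = 42.3/1.296 = 32.64 h.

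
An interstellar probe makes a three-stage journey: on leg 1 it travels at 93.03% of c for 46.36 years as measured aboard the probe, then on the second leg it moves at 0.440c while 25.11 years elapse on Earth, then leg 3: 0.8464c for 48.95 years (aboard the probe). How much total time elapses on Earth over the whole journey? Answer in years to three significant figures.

Leg 1: β = 0.9303; γ = 1/√(1 − 0.9303²) = 1/√0.1345 = 2.726; Δt_1 = 2.726 × 46.36 = 126.4 years.
Leg 2: 25.11 years is already measured on Earth.
Leg 3: γ = 1/√(1 − 0.8464²) = 1/√0.2836 = 1.878; Δt_3 = 1.878 × 48.95 = 91.92 years.
Total: 126.4 + 25.11 + 91.92 years.

Δt = 243 years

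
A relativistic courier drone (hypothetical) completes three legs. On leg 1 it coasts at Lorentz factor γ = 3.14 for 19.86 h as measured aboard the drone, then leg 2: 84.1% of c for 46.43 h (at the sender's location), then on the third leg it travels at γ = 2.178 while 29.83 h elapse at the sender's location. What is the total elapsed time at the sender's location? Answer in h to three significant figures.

Leg 1: γ = 3.14; Δt_1 = 3.140 × 19.86 = 62.36 h.
Leg 2: 46.43 h is already measured at the sender's location.
Leg 3: 29.83 h is already measured at the sender's location.
Total: 62.36 + 46.43 + 29.83 h.

Δt = 139 h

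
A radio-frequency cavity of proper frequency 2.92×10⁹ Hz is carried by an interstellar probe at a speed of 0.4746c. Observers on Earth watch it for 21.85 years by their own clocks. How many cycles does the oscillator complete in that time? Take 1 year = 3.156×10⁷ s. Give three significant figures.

N = 1.77×10¹⁸

γ = 1/√(1 − 0.4746²) = 1/√0.7748 = 1.136
During 21.85 years of lab time, the oscillator's proper time advances by τ = Δt/γ = 21.85/1.136 = 19.23 years = 6.070×10⁸ s.
N = f × τ = 2.92×10⁹ × 6.070×10⁸ = 1.772×10¹⁸.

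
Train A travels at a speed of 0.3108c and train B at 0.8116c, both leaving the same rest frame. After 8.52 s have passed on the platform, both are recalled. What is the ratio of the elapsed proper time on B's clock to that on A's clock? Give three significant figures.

A: γ = 1/√(1 − 0.3108²) = 1/√0.9034 = 1.052. B: γ = 1/√(1 − 0.8116²) = 1/√0.3413 = 1.712.
τ_A/τ_B = γ_B/γ_A = 1.712/1.052 = 1.627, so τ_B/τ_A = 0.6147.

τ_B/τ_A = 0.615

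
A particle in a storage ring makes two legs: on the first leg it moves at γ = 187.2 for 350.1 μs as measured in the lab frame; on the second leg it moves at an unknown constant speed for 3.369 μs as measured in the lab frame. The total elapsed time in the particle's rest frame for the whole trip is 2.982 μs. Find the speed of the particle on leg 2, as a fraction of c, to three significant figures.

β = 0.944

Leg 1: γ = 187.2; τ_1 = 350.1/187.2 = 1.870 μs.
Leg 2: speed unknown; τ_2 = 3.369/γ_2.
Total proper time: 1.870 + τ_2 = 2.982, so τ_2 = 2.982 − 1.870 = 1.112 μs.
γ_2 = 3.369/1.112 = 3.030; β = √(1 − 1/γ²) = √0.8911.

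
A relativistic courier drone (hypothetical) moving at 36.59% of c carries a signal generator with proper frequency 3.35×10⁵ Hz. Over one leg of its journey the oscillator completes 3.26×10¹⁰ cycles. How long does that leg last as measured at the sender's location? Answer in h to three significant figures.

β = 0.3659; γ = 1/√(1 − 0.3659²) = 1/√0.8661 = 1.075
Proper time for N cycles: τ = N/f = 3.26×10¹⁰/(3.35×10⁵) = 9.731×10⁴ s = 27.03 h.
Lab-frame duration Δt = γτ = 1.075 × 27.03 = 29.05 h.

Δt = 29.0 h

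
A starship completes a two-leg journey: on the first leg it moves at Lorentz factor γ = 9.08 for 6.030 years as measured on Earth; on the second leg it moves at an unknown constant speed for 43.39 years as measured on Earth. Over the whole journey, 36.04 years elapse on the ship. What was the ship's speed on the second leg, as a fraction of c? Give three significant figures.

Leg 1: γ = 9.08; τ_1 = 6.030/9.080 = 0.6641 years.
Leg 2: speed unknown; τ_2 = 43.39/γ_2.
Total proper time: 0.6641 + τ_2 = 36.04, so τ_2 = 36.04 − 0.6641 = 35.38 years.
γ_2 = 43.39/35.38 = 1.227; β = √(1 − 1/γ²) = √0.3353.

β = 0.579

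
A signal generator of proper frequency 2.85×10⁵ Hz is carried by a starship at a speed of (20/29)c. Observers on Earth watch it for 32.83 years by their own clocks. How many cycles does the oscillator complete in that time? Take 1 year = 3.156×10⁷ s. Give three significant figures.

γ = 1/√(1 − (20/29)²) = 29/21 ≈ 1.381
During 32.83 years of lab time, the oscillator's proper time advances by τ = Δt/γ = 32.83/1.381 = 23.77 years = 7.503×10⁸ s.
N = f × τ = 2.85×10⁵ × 7.503×10⁸ = 2.138×10¹⁴.

N = 2.14×10¹⁴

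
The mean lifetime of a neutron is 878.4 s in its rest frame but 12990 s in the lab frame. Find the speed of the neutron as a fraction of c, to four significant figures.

γ = Δt/τ₀ = 12990/878.4 = 14.79
β = √(1 − 1/γ²) = √(1 − 0.004573) = √0.9954

β = 0.9977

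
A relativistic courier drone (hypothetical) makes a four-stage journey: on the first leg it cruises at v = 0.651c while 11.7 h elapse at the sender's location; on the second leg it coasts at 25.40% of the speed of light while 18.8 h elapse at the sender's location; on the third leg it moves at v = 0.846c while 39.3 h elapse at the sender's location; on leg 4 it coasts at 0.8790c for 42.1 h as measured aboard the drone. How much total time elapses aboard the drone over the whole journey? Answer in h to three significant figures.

τ = 90.1 h

Leg 1: γ = 1/√(1 − 0.651²) = 1/√0.5762 = 1.317; τ_1 = 11.7/1.317 = 8.881 h.
Leg 2: β = 0.2540; γ = 1/√(1 − 0.2540²) = 1/√0.9355 = 1.034; τ_2 = 18.8/1.034 = 18.18 h.
Leg 3: γ = 1/√(1 − 0.846²) = 1/√0.2843 = 1.876; τ_3 = 39.3/1.876 = 20.95 h.
Leg 4: 42.1 h is already measured aboard the drone.
Total: 8.881 + 18.18 + 20.95 + 42.10 h.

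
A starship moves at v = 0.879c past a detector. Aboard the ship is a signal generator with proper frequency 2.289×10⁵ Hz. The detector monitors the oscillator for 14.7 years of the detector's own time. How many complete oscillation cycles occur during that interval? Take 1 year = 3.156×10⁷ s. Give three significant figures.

N = 5.06×10¹³

γ = 1/√(1 − 0.879²) = 1/√0.2274 = 2.097
During 14.7 years of lab time, the oscillator's proper time advances by τ = Δt/γ = 14.7/2.097 = 7.009 years = 2.212×10⁸ s.
N = f × τ = 2.289×10⁵ × 2.212×10⁸ = 5.064×10¹³.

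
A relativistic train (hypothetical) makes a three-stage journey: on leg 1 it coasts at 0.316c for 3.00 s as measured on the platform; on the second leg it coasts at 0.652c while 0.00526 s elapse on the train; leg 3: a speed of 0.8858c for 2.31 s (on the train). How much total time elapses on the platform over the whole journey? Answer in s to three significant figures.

Leg 1: 3.00 s is already measured on the platform.
Leg 2: γ = 1/√(1 − 0.652²) = 1/√0.5749 = 1.319; Δt_2 = 1.319 × 0.00526 = 0.006937 s.
Leg 3: γ = 1/√(1 − 0.8858²) = 1/√0.2154 = 2.155; Δt_3 = 2.155 × 2.31 = 4.978 s.
Total: 3.000 + 0.006937 + 4.978 s.

Δt = 7.98 s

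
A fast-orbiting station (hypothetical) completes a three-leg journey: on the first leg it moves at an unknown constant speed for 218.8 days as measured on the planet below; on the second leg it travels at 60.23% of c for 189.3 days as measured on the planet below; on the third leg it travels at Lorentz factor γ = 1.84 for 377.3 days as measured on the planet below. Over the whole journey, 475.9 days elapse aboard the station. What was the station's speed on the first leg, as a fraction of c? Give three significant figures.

β = 0.837

Leg 1: speed unknown; τ_1 = 218.8/γ_1.
Leg 2: β = 0.6023; γ = 1/√(1 − 0.6023²) = 1/√0.6372 = 1.253; τ_2 = 189.3/1.253 = 151.1 days.
Leg 3: γ = 1.84; τ_3 = 377.3/1.840 = 205.1 days.
Total proper time: τ_1 + 151.1 + 205.1 = 475.9, so τ_1 = 475.9 − 356.2 = 119.7 days.
γ_1 = 218.8/119.7 = 1.827; β = √(1 − 1/γ²) = √0.7005.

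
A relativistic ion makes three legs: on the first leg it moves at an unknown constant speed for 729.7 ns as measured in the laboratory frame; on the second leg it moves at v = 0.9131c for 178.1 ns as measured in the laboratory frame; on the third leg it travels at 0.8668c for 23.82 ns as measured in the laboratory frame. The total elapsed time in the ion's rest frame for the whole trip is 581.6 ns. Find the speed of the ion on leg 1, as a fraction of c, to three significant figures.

Leg 1: speed unknown; τ_1 = 729.7/γ_1.
Leg 2: γ = 1/√(1 − 0.9131²) = 1/√0.1662 = 2.453; τ_2 = 178.1/2.453 = 72.62 ns.
Leg 3: γ = 1/√(1 − 0.8668²) = 1/√0.2487 = 2.005; τ_3 = 23.82/2.005 = 11.88 ns.
Total proper time: τ_1 + 72.62 + 11.88 = 581.6, so τ_1 = 581.6 − 84.50 = 497.1 ns.
γ_1 = 729.7/497.1 = 1.468; β = √(1 − 1/γ²) = √0.5359.

β = 0.732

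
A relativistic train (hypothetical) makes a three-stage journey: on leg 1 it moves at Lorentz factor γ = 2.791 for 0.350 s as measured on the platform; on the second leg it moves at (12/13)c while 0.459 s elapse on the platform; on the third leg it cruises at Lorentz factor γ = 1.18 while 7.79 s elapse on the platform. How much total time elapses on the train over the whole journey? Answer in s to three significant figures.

Leg 1: γ = 2.791; τ_1 = 0.350/2.791 = 0.1254 s.
Leg 2: γ = 1/√(1 − (12/13)²) = 13/5 = 2.600; τ_2 = 0.459/2.600 = 0.1765 s.
Leg 3: γ = 1.18; τ_3 = 7.79/1.180 = 6.602 s.
Total: 0.1254 + 0.1765 + 6.602 s.

τ = 6.90 s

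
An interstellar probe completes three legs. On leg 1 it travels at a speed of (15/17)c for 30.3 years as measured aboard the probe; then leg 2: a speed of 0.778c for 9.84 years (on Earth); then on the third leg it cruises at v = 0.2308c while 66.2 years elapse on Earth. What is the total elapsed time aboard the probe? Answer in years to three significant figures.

τ = 101 years

Leg 1: 30.3 years is already measured aboard the probe.
Leg 2: γ = 1/√(1 − 0.778²) = 1/√0.3947 = 1.592; τ_2 = 9.84/1.592 = 6.182 years.
Leg 3: γ = 1/√(1 − 0.2308²) = 1/√0.9467 = 1.028; τ_3 = 66.2/1.028 = 64.41 years.
Total: 30.30 + 6.182 + 64.41 years.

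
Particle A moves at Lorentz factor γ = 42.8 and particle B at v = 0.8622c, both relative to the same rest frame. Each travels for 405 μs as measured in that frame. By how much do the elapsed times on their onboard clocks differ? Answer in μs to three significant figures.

|τ_A − τ_B| = 196 μs

A: γ = 42.8; τ_A = 405/42.80 = 9.463 μs.
B: γ = 1/√(1 − 0.8622²) = 1/√0.2566 = 1.974; τ_B = 405/1.974 = 205.2 μs.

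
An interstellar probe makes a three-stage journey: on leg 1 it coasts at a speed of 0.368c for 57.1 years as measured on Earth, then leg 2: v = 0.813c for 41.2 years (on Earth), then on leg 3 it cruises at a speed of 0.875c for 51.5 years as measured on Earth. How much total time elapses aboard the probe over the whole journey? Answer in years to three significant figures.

τ = 102 years

Leg 1: γ = 1/√(1 − 0.368²) = 1/√0.8646 = 1.075; τ_1 = 57.1/1.075 = 53.09 years.
Leg 2: γ = 1/√(1 − 0.813²) = 1/√0.3390 = 1.717; τ_2 = 41.2/1.717 = 23.99 years.
Leg 3: γ = 1/√(1 − 0.875²) = 1/√0.2344 = 2.066; τ_3 = 51.5/2.066 = 24.93 years.
Total: 53.09 + 23.99 + 24.93 years.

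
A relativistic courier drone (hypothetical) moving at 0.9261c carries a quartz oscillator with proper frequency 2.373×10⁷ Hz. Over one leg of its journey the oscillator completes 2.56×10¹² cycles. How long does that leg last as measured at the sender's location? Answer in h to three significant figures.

γ = 1/√(1 − 0.9261²) = 1/√0.1423 = 2.651
Proper time for N cycles: τ = N/f = 2.56×10¹²/(2.373×10⁷) = 1.079×10⁵ s = 29.97 h.
Lab-frame duration Δt = γτ = 2.651 × 29.97 = 79.43 h.

Δt = 79.4 h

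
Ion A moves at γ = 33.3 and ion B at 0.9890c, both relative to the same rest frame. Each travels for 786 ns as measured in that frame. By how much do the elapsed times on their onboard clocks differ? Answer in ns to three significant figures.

A: γ = 33.3; τ_A = 786/33.30 = 23.60 ns.
B: γ = 1/√(1 − 0.9890²) = 1/√0.02188 = 6.761; τ_B = 786/6.761 = 116.3 ns.

|τ_A − τ_B| = 92.7 ns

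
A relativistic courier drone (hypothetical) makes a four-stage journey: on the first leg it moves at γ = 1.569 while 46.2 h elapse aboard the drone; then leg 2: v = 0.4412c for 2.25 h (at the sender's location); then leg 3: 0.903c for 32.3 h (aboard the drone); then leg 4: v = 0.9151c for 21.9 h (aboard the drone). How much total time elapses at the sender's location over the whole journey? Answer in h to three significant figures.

Δt = 204 h

Leg 1: γ = 1.569; Δt_1 = 1.569 × 46.2 = 72.49 h.
Leg 2: 2.25 h is already measured at the sender's location.
Leg 3: γ = 1/√(1 − 0.903²) = 1/√0.1846 = 2.328; Δt_3 = 2.328 × 32.3 = 75.18 h.
Leg 4: γ = 1/√(1 − 0.9151²) = 1/√0.1626 = 2.480; Δt_4 = 2.480 × 21.9 = 54.31 h.
Total: 72.49 + 2.250 + 75.18 + 54.31 h.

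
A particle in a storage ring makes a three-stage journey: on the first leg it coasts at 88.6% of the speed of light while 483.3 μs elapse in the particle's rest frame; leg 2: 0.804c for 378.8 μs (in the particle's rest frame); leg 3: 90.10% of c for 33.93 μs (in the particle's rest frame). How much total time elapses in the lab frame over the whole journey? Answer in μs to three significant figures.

Leg 1: β = 0.886; γ = 1/√(1 − 0.886²) = 1/√0.2150 = 2.157; Δt_1 = 2.157 × 483.3 = 1042 μs.
Leg 2: γ = 1/√(1 − 0.804²) = 1/√0.3536 = 1.682; Δt_2 = 1.682 × 378.8 = 637.0 μs.
Leg 3: β = 0.9010; γ = 1/√(1 − 0.9010²) = 1/√0.1882 = 2.305; Δt_3 = 2.305 × 33.93 = 78.21 μs.
Total: 1042 + 637.0 + 78.21 μs.

Δt = 1760 μs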